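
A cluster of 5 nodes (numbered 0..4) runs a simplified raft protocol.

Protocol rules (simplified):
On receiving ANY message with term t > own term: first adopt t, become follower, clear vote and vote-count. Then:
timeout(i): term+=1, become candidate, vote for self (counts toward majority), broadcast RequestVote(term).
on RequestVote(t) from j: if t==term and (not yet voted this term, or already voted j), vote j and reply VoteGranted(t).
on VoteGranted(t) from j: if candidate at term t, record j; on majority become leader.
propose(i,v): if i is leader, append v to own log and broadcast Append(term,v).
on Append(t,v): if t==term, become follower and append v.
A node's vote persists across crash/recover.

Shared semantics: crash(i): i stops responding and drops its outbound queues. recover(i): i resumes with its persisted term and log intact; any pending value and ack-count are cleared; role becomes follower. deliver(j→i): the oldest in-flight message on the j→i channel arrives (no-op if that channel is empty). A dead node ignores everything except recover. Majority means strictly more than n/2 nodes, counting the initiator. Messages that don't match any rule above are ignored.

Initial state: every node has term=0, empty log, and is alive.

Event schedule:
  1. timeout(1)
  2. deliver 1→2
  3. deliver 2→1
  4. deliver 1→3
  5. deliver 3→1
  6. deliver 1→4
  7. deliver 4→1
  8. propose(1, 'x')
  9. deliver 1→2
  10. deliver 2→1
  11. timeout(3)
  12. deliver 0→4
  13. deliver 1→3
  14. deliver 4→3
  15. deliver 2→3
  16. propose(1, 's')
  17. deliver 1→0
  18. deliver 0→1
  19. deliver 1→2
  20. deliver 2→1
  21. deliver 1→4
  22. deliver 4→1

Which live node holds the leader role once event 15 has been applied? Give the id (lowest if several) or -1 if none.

1

1. timeout(1):  <1:cand t1 ->
2. deliver 1→2:  <2:foll t1 ->
3. deliver 2→1:  nop
4. deliver 1→3:  <3:foll t1 ->
5. deliver 3→1:  <1:lead t1 ->
6. deliver 1→4:  <4:foll t1 ->
7. deliver 4→1:  nop
8. propose(1,'x'):  <1:lead t1 x>
9. deliver 1→2:  <2:foll t1 x>
10. deliver 2→1:  nop
11. timeout(3):  <3:cand t2 ->
12. deliver 0→4:  nop
13. deliver 1→3:  nop
14. deliver 4→3:  nop
15. deliver 2→3:  nop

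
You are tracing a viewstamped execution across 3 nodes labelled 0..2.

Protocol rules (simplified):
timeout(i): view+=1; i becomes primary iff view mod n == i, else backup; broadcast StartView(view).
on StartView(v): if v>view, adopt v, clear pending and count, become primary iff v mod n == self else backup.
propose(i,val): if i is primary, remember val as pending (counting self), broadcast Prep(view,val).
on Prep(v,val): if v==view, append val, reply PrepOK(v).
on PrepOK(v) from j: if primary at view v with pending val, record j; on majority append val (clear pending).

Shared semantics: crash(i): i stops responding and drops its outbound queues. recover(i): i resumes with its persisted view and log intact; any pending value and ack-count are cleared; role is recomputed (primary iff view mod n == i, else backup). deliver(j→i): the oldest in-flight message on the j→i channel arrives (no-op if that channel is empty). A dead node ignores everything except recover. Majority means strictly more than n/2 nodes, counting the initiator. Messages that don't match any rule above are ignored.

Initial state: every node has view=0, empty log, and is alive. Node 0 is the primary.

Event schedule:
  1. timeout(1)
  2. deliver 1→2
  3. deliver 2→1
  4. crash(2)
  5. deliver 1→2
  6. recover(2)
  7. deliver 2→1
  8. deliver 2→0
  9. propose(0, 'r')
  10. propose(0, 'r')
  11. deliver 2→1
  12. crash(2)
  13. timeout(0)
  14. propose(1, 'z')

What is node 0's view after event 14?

1

1. timeout(1):  <1:prim v1 ->
2. deliver 1→2:  <2:back v1 ->
3. deliver 2→1:  nop
4. crash(2):  <2:✗back v1 ->
5. deliver 1→2:  nop
6. recover(2):  <2:back v1 ->
7. deliver 2→1:  nop
8. deliver 2→0:  nop
9. propose(0,'r'):  nop
10. propose(0,'r'):  nop
11. deliver 2→1:  nop
12. crash(2):  <2:✗back v1 ->
13. timeout(0):  <0:back v1 ->
14. propose(1,'z'):  nop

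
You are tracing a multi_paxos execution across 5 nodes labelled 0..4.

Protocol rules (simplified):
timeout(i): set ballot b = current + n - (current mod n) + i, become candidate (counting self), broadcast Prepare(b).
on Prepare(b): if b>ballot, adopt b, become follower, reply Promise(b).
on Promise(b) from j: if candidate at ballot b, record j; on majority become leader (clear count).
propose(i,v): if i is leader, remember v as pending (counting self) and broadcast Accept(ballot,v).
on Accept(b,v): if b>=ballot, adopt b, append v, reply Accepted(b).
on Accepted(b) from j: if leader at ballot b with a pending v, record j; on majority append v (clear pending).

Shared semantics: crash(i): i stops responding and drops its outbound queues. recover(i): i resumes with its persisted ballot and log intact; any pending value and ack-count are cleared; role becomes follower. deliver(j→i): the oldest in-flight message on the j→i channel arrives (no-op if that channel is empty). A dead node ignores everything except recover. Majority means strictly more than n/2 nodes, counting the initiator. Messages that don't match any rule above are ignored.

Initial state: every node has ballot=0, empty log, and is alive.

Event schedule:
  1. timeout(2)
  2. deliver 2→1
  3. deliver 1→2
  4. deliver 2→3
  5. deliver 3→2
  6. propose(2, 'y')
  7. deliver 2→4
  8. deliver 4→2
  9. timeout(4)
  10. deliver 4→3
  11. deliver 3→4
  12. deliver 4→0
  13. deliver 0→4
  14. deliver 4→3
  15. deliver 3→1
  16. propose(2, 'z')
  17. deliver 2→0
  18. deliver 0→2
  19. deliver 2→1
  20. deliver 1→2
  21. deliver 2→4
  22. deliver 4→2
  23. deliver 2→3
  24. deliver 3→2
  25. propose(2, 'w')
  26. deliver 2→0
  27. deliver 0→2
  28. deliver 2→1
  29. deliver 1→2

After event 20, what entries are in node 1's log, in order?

[1] timeout(2) → N2(cand b7 [-])
[2] deliver 2→1 → N1(foll b7 [-])
[3] deliver 1→2 → ∅
[4] deliver 2→3 → N3(foll b7 [-])
[5] deliver 3→2 → N2(lead b7 [-])
[6] propose(2,'y') → ∅
[7] deliver 2→4 → N4(foll b7 [-])
[8] deliver 4→2 → ∅
[9] timeout(4) → N4(cand b14 [-])
[10] deliver 4→3 → N3(foll b14 [-])
[11] deliver 3→4 → ∅
[12] deliver 4→0 → N0(foll b14 [-])
[13] deliver 0→4 → N4(lead b14 [-])
[14] deliver 4→3 → ∅
[15] deliver 3→1 → ∅
[16] propose(2,'z') → ∅
[17] deliver 2→0 → ∅
[18] deliver 0→2 → ∅
[19] deliver 2→1 → N1(foll b7 [y])
[20] deliver 1→2 → ∅

y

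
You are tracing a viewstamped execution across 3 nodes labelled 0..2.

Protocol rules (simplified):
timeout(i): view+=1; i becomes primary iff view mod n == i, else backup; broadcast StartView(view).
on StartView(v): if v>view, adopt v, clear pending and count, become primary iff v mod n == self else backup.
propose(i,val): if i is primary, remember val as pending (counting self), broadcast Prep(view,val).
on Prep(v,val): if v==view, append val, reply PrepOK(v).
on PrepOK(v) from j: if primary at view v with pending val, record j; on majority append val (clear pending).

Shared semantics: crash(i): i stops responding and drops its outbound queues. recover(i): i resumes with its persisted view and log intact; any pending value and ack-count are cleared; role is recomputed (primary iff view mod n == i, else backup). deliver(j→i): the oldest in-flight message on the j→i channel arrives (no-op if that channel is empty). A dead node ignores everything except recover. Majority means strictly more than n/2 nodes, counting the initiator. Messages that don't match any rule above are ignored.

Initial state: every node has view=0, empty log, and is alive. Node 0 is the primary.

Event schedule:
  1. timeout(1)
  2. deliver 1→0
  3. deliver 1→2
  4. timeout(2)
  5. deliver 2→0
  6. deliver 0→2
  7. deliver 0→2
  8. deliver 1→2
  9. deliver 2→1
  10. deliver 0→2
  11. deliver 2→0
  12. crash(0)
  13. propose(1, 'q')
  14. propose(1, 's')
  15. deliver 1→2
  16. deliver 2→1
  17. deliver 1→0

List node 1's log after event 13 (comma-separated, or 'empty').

empty

e1 timeout(1): 1[prim,v=1,-]
e2 deliver 1→0: 0[back,v=1,-]
e3 deliver 1→2: 2[back,v=1,-]
e4 timeout(2): 2[prim,v=2,-]
e5 deliver 2→0: 0[back,v=2,-]
e6 deliver 0→2: ·
e7 deliver 0→2: ·
e8 deliver 1→2: ·
e9 deliver 2→1: 1[back,v=2,-]
e10 deliver 0→2: ·
e11 deliver 2→0: ·
e12 crash(0): 0[✗back,v=2,-]
e13 propose(1,'q'): ·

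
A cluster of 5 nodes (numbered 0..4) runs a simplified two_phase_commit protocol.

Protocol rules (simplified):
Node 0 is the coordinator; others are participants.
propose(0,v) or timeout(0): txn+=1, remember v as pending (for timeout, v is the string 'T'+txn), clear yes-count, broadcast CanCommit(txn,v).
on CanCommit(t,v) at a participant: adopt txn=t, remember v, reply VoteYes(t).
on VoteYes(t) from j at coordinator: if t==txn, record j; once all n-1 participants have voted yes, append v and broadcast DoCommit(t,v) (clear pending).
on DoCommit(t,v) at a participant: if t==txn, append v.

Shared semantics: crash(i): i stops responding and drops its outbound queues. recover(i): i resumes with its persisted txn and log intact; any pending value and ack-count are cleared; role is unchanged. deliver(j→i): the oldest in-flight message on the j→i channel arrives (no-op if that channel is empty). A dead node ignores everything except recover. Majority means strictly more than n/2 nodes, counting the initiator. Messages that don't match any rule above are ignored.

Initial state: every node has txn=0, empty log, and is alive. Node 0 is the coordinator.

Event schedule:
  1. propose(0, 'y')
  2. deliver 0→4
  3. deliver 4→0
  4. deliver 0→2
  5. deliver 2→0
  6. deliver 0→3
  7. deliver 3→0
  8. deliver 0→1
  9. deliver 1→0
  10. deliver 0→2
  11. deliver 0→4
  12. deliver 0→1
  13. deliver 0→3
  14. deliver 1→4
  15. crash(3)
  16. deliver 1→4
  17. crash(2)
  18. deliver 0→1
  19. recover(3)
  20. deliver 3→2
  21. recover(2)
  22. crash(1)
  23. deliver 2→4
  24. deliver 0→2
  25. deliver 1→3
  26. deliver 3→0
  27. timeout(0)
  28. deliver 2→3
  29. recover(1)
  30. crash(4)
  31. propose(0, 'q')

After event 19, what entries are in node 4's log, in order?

y

[1] propose(0,'y') → N0(coor t1 [-])
[2] deliver 0→4 → N4(part t1 [-])
[3] deliver 4→0 → ∅
[4] deliver 0→2 → N2(part t1 [-])
[5] deliver 2→0 → ∅
[6] deliver 0→3 → N3(part t1 [-])
[7] deliver 3→0 → ∅
[8] deliver 0→1 → N1(part t1 [-])
[9] deliver 1→0 → N0(coor t1 [y])
[10] deliver 0→2 → N2(part t1 [y])
[11] deliver 0→4 → N4(part t1 [y])
[12] deliver 0→1 → N1(part t1 [y])
[13] deliver 0→3 → N3(part t1 [y])
[14] deliver 1→4 → ∅
[15] crash(3) → N3(✗part t1 [y])
[16] deliver 1→4 → ∅
[17] crash(2) → N2(✗part t1 [y])
[18] deliver 0→1 → ∅
[19] recover(3) → N3(part t1 [y])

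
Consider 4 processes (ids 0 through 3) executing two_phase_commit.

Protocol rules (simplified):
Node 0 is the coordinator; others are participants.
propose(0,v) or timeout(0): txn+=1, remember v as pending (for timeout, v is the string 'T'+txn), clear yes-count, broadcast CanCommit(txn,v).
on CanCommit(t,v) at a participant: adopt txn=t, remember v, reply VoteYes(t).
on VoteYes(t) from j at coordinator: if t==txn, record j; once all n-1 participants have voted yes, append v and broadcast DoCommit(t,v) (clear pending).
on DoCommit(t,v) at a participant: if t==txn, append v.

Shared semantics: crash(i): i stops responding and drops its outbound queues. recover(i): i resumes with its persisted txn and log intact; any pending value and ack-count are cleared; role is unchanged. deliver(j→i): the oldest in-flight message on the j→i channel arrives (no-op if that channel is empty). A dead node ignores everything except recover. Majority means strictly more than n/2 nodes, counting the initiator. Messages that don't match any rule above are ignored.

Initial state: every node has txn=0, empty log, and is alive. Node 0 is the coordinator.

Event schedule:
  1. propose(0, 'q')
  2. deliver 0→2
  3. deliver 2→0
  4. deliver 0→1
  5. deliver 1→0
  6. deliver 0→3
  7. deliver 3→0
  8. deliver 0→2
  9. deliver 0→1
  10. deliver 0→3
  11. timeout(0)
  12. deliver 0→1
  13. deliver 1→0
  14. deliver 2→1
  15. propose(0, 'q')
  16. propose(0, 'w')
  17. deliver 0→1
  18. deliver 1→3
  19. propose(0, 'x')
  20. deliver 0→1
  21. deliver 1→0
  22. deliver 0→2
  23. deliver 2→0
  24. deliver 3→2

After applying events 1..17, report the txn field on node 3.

1

e1 propose(0,'q'): 0[coor,t=1,-]
e2 deliver 0→2: 2[part,t=1,-]
e3 deliver 2→0: ·
e4 deliver 0→1: 1[part,t=1,-]
e5 deliver 1→0: ·
e6 deliver 0→3: 3[part,t=1,-]
e7 deliver 3→0: 0[coor,t=1,q]
e8 deliver 0→2: 2[part,t=1,q]
e9 deliver 0→1: 1[part,t=1,q]
e10 deliver 0→3: 3[part,t=1,q]
e11 timeout(0): 0[coor,t=2,q]
e12 deliver 0→1: 1[part,t=2,q]
e13 deliver 1→0: ·
e14 deliver 2→1: ·
e15 propose(0,'q'): 0[coor,t=3,q]
e16 propose(0,'w'): 0[coor,t=4,q]
e17 deliver 0→1: 1[part,t=3,q]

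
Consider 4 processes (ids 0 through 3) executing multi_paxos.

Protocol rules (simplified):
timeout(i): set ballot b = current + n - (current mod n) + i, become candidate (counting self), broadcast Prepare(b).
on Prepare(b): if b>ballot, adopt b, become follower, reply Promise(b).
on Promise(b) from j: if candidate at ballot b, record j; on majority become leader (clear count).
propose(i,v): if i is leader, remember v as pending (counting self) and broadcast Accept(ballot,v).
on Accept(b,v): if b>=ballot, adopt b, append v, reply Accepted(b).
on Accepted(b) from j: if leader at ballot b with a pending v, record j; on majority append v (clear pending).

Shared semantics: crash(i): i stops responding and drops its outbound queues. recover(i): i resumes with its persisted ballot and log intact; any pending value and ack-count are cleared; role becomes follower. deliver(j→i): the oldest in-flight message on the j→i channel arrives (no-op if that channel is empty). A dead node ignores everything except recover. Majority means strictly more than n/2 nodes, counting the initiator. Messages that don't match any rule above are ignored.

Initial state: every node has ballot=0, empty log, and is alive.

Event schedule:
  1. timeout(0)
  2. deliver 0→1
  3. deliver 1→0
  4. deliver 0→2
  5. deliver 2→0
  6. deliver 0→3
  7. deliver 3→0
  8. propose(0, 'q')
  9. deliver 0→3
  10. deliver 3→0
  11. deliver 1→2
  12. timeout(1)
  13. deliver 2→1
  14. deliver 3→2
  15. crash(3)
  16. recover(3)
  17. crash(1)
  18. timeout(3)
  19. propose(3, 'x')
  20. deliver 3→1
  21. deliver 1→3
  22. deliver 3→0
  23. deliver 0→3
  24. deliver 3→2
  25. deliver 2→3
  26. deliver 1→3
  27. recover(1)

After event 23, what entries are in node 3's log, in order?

q

[1] timeout(0) → N0(cand b4 [-])
[2] deliver 0→1 → N1(foll b4 [-])
[3] deliver 1→0 → ∅
[4] deliver 0→2 → N2(foll b4 [-])
[5] deliver 2→0 → N0(lead b4 [-])
[6] deliver 0→3 → N3(foll b4 [-])
[7] deliver 3→0 → ∅
[8] propose(0,'q') → ∅
[9] deliver 0→3 → N3(foll b4 [q])
[10] deliver 3→0 → ∅
[11] deliver 1→2 → ∅
[12] timeout(1) → N1(cand b9 [-])
[13] deliver 2→1 → ∅
[14] deliver 3→2 → ∅
[15] crash(3) → N3(✗foll b4 [q])
[16] recover(3) → N3(foll b4 [q])
[17] crash(1) → N1(✗cand b9 [-])
[18] timeout(3) → N3(cand b11 [q])
[19] propose(3,'x') → ∅
[20] deliver 3→1 → ∅
[21] deliver 1→3 → ∅
[22] deliver 3→0 → N0(foll b11 [-])
[23] deliver 0→3 → ∅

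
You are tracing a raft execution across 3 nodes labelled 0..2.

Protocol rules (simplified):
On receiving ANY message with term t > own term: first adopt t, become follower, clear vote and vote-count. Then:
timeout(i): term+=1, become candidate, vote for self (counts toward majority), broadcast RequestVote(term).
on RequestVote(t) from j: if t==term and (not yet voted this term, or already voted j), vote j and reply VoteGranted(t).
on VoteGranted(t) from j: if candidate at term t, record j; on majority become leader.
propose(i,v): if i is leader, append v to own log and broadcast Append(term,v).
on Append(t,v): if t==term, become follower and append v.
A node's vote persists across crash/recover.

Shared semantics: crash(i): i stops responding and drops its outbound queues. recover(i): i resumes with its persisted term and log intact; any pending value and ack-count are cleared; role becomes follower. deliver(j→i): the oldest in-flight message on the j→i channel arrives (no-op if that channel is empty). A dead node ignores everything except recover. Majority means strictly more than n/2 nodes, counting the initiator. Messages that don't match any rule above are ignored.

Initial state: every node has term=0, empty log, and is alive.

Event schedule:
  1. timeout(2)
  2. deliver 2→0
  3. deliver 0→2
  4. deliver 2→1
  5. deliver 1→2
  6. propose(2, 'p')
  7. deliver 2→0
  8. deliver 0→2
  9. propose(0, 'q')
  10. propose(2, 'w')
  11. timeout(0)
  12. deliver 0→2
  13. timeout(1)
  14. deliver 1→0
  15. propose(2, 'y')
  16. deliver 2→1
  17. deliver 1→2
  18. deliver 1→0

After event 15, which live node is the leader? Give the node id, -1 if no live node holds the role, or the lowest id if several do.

-1

e1 timeout(2): 2[cand,t=1,-]
e2 deliver 2→0: 0[foll,t=1,-]
e3 deliver 0→2: 2[lead,t=1,-]
e4 deliver 2→1: 1[foll,t=1,-]
e5 deliver 1→2: ·
e6 propose(2,'p'): 2[lead,t=1,p]
e7 deliver 2→0: 0[foll,t=1,p]
e8 deliver 0→2: ·
e9 propose(0,'q'): ·
e10 propose(2,'w'): 2[lead,t=1,p,w]
e11 timeout(0): 0[cand,t=2,p]
e12 deliver 0→2: 2[foll,t=2,p,w]
e13 timeout(1): 1[cand,t=2,-]
e14 deliver 1→0: ·
e15 propose(2,'y'): ·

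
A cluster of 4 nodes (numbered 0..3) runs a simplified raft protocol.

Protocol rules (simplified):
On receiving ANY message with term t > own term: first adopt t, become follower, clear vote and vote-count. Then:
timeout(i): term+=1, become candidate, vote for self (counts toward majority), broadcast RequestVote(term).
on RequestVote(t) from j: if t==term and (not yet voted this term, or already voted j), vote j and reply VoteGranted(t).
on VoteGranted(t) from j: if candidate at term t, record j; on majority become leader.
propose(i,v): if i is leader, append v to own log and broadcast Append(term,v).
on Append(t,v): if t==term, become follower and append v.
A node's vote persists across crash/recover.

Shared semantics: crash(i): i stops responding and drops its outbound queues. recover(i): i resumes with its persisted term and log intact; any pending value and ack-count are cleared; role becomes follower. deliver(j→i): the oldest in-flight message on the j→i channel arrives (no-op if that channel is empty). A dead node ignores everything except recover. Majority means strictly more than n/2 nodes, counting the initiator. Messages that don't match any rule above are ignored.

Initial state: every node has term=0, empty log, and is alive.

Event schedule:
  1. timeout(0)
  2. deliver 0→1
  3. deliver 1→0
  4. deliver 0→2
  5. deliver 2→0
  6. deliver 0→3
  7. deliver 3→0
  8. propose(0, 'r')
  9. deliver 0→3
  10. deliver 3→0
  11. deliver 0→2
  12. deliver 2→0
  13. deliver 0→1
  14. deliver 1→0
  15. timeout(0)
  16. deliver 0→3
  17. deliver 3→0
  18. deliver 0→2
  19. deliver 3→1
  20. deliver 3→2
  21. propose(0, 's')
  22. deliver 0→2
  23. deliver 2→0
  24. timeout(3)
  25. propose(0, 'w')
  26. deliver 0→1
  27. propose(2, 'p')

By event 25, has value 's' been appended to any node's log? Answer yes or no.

no

e1 timeout(0): 0[cand,t=1,-]
e2 deliver 0→1: 1[foll,t=1,-]
e3 deliver 1→0: ·
e4 deliver 0→2: 2[foll,t=1,-]
e5 deliver 2→0: 0[lead,t=1,-]
e6 deliver 0→3: 3[foll,t=1,-]
e7 deliver 3→0: ·
e8 propose(0,'r'): 0[lead,t=1,r]
e9 deliver 0→3: 3[foll,t=1,r]
e10 deliver 3→0: ·
e11 deliver 0→2: 2[foll,t=1,r]
e12 deliver 2→0: ·
e13 deliver 0→1: 1[foll,t=1,r]
e14 deliver 1→0: ·
e15 timeout(0): 0[cand,t=2,r]
e16 deliver 0→3: 3[foll,t=2,r]
e17 deliver 3→0: ·
e18 deliver 0→2: 2[foll,t=2,r]
e19 deliver 3→1: ·
e20 deliver 3→2: ·
e21 propose(0,'s'): ·
e22 deliver 0→2: ·
e23 deliver 2→0: 0[lead,t=2,r]
e24 timeout(3): 3[cand,t=3,r]
e25 propose(0,'w'): 0[lead,t=2,r,w]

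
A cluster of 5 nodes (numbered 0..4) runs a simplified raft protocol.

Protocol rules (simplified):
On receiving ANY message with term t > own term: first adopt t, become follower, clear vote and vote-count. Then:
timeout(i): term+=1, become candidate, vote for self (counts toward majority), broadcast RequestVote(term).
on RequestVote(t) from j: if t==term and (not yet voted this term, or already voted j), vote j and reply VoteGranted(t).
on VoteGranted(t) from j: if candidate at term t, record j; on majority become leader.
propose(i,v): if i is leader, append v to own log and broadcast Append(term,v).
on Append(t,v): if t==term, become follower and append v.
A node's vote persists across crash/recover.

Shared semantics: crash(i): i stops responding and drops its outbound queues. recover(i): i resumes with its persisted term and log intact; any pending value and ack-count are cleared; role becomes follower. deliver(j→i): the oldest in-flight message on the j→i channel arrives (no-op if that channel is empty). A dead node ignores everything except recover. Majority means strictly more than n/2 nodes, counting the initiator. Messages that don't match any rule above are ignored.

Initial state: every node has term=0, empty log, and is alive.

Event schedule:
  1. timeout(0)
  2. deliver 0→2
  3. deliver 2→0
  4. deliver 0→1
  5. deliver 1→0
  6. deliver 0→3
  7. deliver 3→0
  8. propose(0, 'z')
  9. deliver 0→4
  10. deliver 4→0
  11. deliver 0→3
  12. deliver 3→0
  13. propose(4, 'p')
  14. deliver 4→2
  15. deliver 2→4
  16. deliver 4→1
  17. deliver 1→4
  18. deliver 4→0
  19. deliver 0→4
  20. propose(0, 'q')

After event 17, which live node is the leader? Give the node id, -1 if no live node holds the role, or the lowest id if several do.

step 1 timeout(0): 0={cand,t=1,log=-}
step 2 deliver 0→2: 2={foll,t=1,log=-}
step 3 deliver 2→0: —
step 4 deliver 0→1: 1={foll,t=1,log=-}
step 5 deliver 1→0: 0={lead,t=1,log=-}
step 6 deliver 0→3: 3={foll,t=1,log=-}
step 7 deliver 3→0: —
step 8 propose(0,'z'): 0={lead,t=1,log=z}
step 9 deliver 0→4: 4={foll,t=1,log=-}
step 10 deliver 4→0: —
step 11 deliver 0→3: 3={foll,t=1,log=z}
step 12 deliver 3→0: —
step 13 propose(4,'p'): —
step 14 deliver 4→2: —
step 15 deliver 2→4: —
step 16 deliver 4→1: —
step 17 deliver 1→4: —

0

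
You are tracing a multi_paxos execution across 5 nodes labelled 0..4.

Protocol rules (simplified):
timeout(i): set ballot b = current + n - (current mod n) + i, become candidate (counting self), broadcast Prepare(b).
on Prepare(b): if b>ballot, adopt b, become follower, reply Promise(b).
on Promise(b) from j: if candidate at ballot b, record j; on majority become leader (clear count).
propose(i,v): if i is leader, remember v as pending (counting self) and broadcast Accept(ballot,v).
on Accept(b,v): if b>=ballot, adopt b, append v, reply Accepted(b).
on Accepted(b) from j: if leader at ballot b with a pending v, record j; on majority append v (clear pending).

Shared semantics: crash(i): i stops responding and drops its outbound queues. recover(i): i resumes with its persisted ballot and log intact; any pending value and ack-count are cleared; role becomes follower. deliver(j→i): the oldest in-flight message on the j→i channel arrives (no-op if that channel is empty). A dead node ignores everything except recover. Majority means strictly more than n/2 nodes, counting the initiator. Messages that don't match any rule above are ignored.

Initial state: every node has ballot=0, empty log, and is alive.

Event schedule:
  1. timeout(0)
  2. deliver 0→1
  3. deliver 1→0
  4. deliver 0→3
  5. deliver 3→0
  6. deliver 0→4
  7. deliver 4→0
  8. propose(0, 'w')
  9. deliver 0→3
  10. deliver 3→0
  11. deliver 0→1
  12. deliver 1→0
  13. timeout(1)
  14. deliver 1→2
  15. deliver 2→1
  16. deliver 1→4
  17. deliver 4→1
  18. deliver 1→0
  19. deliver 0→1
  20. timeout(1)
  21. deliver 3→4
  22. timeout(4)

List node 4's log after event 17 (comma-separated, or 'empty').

e1 timeout(0): 0[cand,b=5,-]
e2 deliver 0→1: 1[foll,b=5,-]
e3 deliver 1→0: ·
e4 deliver 0→3: 3[foll,b=5,-]
e5 deliver 3→0: 0[lead,b=5,-]
e6 deliver 0→4: 4[foll,b=5,-]
e7 deliver 4→0: ·
e8 propose(0,'w'): ·
e9 deliver 0→3: 3[foll,b=5,w]
e10 deliver 3→0: ·
e11 deliver 0→1: 1[foll,b=5,w]
e12 deliver 1→0: 0[lead,b=5,w]
e13 timeout(1): 1[cand,b=11,w]
e14 deliver 1→2: 2[foll,b=11,-]
e15 deliver 2→1: ·
e16 deliver 1→4: 4[foll,b=11,-]
e17 deliver 4→1: 1[lead,b=11,w]

empty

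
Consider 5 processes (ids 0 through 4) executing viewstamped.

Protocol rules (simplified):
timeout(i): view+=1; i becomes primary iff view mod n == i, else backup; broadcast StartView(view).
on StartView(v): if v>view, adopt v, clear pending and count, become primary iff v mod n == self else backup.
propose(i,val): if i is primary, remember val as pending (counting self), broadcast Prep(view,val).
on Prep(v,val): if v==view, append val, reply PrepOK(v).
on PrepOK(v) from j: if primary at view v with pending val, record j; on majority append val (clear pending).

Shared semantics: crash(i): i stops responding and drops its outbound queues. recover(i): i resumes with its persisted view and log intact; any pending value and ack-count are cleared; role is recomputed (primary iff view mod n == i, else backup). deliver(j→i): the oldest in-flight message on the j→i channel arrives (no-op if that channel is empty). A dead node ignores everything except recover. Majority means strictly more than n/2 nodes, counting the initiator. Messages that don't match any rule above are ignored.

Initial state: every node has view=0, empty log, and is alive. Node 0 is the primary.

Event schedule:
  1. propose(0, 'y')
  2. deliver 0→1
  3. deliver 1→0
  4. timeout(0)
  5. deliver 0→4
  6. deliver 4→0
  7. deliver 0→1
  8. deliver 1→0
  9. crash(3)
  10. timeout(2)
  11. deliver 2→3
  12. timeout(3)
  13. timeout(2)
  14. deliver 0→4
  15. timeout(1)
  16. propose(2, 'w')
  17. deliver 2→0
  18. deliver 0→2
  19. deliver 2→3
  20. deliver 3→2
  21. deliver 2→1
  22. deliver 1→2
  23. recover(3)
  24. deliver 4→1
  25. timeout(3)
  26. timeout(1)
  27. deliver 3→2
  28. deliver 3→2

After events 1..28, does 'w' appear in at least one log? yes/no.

step 1 propose(0,'y'): —
step 2 deliver 0→1: 1={back,v=0,log=y}
step 3 deliver 1→0: —
step 4 timeout(0): 0={back,v=1,log=-}
step 5 deliver 0→4: 4={back,v=0,log=y}
step 6 deliver 4→0: —
step 7 deliver 0→1: 1={prim,v=1,log=y}
step 8 deliver 1→0: —
step 9 crash(3): 3={✗back,v=0,log=-}
step 10 timeout(2): 2={back,v=1,log=-}
step 11 deliver 2→3: —
step 12 timeout(3): —
step 13 timeout(2): 2={prim,v=2,log=-}
step 14 deliver 0→4: 4={back,v=1,log=y}
step 15 timeout(1): 1={back,v=2,log=y}
step 16 propose(2,'w'): —
step 17 deliver 2→0: —
step 18 deliver 0→2: —
step 19 deliver 2→3: —
step 20 deliver 3→2: —
step 21 deliver 2→1: —
step 22 deliver 1→2: —
step 23 recover(3): 3={back,v=0,log=-}
step 24 deliver 4→1: —
step 25 timeout(3): 3={back,v=1,log=-}
step 26 timeout(1): 1={back,v=3,log=y}
step 27 deliver 3→2: —
step 28 deliver 3→2: —

no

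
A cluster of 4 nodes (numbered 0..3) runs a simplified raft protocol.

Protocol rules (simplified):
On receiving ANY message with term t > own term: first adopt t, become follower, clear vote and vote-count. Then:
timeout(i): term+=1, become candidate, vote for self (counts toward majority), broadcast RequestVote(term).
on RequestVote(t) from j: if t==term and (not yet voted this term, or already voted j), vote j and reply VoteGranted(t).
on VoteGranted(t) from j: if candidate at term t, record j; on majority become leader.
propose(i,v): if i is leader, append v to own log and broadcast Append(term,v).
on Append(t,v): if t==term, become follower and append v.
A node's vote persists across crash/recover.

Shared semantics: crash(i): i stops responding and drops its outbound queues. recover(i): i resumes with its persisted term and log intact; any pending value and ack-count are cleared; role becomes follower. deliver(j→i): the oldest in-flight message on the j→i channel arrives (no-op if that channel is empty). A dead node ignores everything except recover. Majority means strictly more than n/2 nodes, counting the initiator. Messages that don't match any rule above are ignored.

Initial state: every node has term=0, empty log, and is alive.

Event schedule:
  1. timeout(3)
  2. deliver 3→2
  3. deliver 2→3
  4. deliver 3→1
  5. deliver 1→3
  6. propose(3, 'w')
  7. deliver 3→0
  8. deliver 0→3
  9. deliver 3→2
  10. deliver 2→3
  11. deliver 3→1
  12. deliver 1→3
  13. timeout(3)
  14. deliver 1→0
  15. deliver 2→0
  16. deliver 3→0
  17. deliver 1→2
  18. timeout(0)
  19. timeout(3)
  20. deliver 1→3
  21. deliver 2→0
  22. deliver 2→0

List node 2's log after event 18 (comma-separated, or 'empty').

after 1 — timeout(3): n3:cand/t1/[-]
after 2 — deliver 3→2: n2:foll/t1/[-]
after 3 — deliver 2→3: ·
after 4 — deliver 3→1: n1:foll/t1/[-]
after 5 — deliver 1→3: n3:lead/t1/[-]
after 6 — propose(3,'w'): n3:lead/t1/[w]
after 7 — deliver 3→0: n0:foll/t1/[-]
after 8 — deliver 0→3: ·
after 9 — deliver 3→2: n2:foll/t1/[w]
after 10 — deliver 2→3: ·
after 11 — deliver 3→1: n1:foll/t1/[w]
after 12 — deliver 1→3: ·
after 13 — timeout(3): n3:cand/t2/[w]
after 14 — deliver 1→0: ·
after 15 — deliver 2→0: ·
after 16 — deliver 3→0: n0:foll/t1/[w]
after 17 — deliver 1→2: ·
after 18 — timeout(0): n0:cand/t2/[w]

w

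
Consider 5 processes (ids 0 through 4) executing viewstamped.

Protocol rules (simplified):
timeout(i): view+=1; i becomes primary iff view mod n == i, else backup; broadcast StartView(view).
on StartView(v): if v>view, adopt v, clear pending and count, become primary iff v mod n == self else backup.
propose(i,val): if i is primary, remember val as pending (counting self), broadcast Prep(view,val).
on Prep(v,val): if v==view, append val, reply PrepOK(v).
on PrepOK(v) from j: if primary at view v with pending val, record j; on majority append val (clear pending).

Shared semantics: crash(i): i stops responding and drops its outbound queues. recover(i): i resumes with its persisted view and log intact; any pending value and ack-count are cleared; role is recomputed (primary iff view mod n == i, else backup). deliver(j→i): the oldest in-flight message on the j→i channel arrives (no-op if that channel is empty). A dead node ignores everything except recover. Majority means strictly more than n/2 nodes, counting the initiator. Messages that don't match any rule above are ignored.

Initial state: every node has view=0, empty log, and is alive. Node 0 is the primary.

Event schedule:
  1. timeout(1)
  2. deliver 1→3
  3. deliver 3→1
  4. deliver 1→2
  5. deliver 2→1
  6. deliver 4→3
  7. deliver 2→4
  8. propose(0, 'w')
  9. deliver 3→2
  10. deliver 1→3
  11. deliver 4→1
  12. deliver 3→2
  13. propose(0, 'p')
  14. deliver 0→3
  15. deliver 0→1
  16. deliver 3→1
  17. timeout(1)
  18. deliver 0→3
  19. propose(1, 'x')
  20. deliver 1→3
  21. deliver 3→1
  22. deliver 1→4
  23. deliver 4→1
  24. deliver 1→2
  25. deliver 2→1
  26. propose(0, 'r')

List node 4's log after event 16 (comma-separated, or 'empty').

1. timeout(1):  <1:prim v1 ->
2. deliver 1→3:  <3:back v1 ->
3. deliver 3→1:  nop
4. deliver 1→2:  <2:back v1 ->
5. deliver 2→1:  nop
6. deliver 4→3:  nop
7. deliver 2→4:  nop
8. propose(0,'w'):  nop
9. deliver 3→2:  nop
10. deliver 1→3:  nop
11. deliver 4→1:  nop
12. deliver 3→2:  nop
13. propose(0,'p'):  nop
14. deliver 0→3:  nop
15. deliver 0→1:  nop
16. deliver 3→1:  nop

empty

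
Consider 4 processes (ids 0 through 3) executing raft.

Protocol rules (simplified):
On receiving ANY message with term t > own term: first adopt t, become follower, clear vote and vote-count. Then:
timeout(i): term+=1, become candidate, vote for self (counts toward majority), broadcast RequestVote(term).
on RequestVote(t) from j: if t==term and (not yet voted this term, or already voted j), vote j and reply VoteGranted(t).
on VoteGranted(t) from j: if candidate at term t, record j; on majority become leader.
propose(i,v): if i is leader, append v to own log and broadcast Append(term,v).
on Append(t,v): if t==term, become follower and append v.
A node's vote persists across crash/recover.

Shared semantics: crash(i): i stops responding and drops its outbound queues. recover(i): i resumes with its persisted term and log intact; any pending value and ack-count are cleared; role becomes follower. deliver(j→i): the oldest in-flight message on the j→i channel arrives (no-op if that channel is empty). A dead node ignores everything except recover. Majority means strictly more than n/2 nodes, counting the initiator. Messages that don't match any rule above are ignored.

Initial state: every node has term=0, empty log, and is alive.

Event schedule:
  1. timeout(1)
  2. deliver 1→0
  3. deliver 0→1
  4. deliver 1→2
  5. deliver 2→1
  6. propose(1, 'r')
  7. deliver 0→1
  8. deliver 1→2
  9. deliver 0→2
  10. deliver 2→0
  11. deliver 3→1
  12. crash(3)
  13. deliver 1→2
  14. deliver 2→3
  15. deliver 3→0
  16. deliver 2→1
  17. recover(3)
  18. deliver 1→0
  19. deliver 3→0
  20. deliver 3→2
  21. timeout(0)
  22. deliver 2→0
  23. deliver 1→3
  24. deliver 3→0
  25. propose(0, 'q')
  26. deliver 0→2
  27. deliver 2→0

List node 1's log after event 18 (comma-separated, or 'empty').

after 1 — timeout(1): n1:cand/t1/[-]
after 2 — deliver 1→0: n0:foll/t1/[-]
after 3 — deliver 0→1: ·
after 4 — deliver 1→2: n2:foll/t1/[-]
after 5 — deliver 2→1: n1:lead/t1/[-]
after 6 — propose(1,'r'): n1:lead/t1/[r]
after 7 — deliver 0→1: ·
after 8 — deliver 1→2: n2:foll/t1/[r]
after 9 — deliver 0→2: ·
after 10 — deliver 2→0: ·
after 11 — deliver 3→1: ·
after 12 — crash(3): n3:✗foll/t0/[-]
after 13 — deliver 1→2: ·
after 14 — deliver 2→3: ·
after 15 — deliver 3→0: ·
after 16 — deliver 2→1: ·
after 17 — recover(3): n3:foll/t0/[-]
after 18 — deliver 1→0: n0:foll/t1/[r]

r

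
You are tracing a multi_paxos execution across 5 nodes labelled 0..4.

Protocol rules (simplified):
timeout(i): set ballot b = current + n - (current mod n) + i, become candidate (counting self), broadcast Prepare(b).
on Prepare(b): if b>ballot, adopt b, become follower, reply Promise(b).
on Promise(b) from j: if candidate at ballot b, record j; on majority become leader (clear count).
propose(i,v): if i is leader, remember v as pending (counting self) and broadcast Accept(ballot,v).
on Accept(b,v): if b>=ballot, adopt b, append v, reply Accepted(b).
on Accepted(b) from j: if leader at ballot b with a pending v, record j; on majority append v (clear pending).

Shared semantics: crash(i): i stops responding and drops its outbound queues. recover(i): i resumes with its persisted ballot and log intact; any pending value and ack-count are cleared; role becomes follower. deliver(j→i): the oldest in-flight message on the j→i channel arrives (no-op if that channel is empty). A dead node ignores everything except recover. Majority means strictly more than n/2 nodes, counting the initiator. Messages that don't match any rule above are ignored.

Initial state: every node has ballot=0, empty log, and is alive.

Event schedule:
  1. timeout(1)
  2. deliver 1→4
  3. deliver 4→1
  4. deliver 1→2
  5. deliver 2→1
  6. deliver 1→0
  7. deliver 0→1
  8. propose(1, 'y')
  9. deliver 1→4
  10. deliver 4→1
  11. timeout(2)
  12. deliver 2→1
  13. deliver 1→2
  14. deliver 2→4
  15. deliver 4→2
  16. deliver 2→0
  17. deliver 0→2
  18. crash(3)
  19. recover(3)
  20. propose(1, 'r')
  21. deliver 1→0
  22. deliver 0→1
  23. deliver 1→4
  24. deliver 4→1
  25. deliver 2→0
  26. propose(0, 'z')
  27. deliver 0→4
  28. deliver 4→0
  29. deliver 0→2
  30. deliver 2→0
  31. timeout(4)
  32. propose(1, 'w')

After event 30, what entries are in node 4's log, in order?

after 1 — timeout(1): n1:cand/b6/[-]
after 2 — deliver 1→4: n4:foll/b6/[-]
after 3 — deliver 4→1: ·
after 4 — deliver 1→2: n2:foll/b6/[-]
after 5 — deliver 2→1: n1:lead/b6/[-]
after 6 — deliver 1→0: n0:foll/b6/[-]
after 7 — deliver 0→1: ·
after 8 — propose(1,'y'): ·
after 9 — deliver 1→4: n4:foll/b6/[y]
after 10 — deliver 4→1: ·
after 11 — timeout(2): n2:cand/b12/[-]
after 12 — deliver 2→1: n1:foll/b12/[-]
after 13 — deliver 1→2: ·
after 14 — deliver 2→4: n4:foll/b12/[y]
after 15 — deliver 4→2: ·
after 16 — deliver 2→0: n0:foll/b12/[-]
after 17 — deliver 0→2: n2:lead/b12/[-]
after 18 — crash(3): n3:✗foll/b0/[-]
after 19 — recover(3): n3:foll/b0/[-]
after 20 — propose(1,'r'): ·
after 21 — deliver 1→0: ·
after 22 — deliver 0→1: ·
after 23 — deliver 1→4: ·
after 24 — deliver 4→1: ·
after 25 — deliver 2→0: ·
after 26 — propose(0,'z'): ·
after 27 — deliver 0→4: ·
after 28 — deliver 4→0: ·
after 29 — deliver 0→2: ·
after 30 — deliver 2→0: ·

y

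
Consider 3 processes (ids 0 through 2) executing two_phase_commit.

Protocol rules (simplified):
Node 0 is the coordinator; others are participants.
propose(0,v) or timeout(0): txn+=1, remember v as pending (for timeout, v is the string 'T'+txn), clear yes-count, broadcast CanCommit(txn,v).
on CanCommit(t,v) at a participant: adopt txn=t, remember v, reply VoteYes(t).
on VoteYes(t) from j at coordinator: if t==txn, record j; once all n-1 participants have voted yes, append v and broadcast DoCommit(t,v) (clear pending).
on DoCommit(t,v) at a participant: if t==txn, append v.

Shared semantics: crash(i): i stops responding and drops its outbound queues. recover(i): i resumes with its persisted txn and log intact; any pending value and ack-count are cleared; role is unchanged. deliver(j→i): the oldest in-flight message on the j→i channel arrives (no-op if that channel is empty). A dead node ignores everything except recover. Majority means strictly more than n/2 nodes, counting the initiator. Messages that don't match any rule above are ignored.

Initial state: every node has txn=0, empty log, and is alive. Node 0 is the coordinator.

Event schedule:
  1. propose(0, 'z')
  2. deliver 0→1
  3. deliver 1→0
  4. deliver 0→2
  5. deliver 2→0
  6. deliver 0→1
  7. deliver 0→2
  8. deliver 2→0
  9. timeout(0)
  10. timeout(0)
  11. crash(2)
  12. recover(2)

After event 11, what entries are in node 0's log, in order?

z

step 1 propose(0,'z'): 0={coor,t=1,log=-}
step 2 deliver 0→1: 1={part,t=1,log=-}
step 3 deliver 1→0: —
step 4 deliver 0→2: 2={part,t=1,log=-}
step 5 deliver 2→0: 0={coor,t=1,log=z}
step 6 deliver 0→1: 1={part,t=1,log=z}
step 7 deliver 0→2: 2={part,t=1,log=z}
step 8 deliver 2→0: —
step 9 timeout(0): 0={coor,t=2,log=z}
step 10 timeout(0): 0={coor,t=3,log=z}
step 11 crash(2): 2={✗part,t=1,log=z}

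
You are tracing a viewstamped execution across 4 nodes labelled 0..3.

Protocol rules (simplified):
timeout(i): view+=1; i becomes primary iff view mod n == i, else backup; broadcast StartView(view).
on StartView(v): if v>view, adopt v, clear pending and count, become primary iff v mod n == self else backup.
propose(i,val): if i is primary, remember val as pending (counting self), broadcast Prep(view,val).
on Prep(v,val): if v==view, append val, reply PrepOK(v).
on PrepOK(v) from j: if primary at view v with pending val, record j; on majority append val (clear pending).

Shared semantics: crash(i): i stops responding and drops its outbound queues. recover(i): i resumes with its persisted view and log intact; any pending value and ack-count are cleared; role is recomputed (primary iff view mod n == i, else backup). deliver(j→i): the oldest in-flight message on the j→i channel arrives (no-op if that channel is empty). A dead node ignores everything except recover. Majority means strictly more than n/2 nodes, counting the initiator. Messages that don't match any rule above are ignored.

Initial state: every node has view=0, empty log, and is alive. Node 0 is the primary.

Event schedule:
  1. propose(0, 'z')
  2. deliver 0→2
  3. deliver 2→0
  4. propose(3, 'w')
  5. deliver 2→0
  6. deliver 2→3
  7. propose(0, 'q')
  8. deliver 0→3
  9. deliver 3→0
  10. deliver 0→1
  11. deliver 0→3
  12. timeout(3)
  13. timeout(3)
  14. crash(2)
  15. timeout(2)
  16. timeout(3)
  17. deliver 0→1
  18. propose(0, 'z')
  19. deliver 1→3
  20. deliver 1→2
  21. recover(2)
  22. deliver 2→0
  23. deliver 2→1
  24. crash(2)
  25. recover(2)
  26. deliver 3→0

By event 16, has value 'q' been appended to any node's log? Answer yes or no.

step 1 propose(0,'z'): —
step 2 deliver 0→2: 2={back,v=0,log=z}
step 3 deliver 2→0: —
step 4 propose(3,'w'): —
step 5 deliver 2→0: —
step 6 deliver 2→3: —
step 7 propose(0,'q'): —
step 8 deliver 0→3: 3={back,v=0,log=z}
step 9 deliver 3→0: —
step 10 deliver 0→1: 1={back,v=0,log=z}
step 11 deliver 0→3: 3={back,v=0,log=z,q}
step 12 timeout(3): 3={back,v=1,log=z,q}
step 13 timeout(3): 3={back,v=2,log=z,q}
step 14 crash(2): 2={✗back,v=0,log=z}
step 15 timeout(2): —
step 16 timeout(3): 3={prim,v=3,log=z,q}

yes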